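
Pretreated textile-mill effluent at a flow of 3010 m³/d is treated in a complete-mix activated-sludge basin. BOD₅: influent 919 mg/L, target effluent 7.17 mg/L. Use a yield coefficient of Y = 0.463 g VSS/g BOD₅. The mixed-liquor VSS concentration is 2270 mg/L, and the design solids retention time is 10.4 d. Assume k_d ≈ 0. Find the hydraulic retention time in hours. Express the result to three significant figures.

V·X = Y·Q·ΔS·θ_c gives V = 0.463 × 3010 × (919 − 7.17) × 10.4 / 2270 = 5822 m³.
Hydraulic retention time τ = V/Q = 5822 / 3010 = 1.934 d = 46.42 h.

τ ≈ 46.4 h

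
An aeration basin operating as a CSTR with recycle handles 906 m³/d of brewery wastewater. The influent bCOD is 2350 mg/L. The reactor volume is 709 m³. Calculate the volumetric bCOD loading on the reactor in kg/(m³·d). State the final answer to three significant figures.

L_v ≈ 3.00 kg bCOD/(m³·d)

L_v = Q S₀ / V = 906 × 2350 × 10⁻³ / 709.0 = 3.003 kg/(m³·d).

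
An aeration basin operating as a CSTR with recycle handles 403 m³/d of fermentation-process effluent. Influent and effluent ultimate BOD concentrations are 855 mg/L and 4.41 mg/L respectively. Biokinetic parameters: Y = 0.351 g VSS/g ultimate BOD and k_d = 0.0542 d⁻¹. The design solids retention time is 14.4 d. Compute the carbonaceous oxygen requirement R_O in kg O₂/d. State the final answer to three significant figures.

Correct the yield for decay: Y_obs = Y/(1 + k_d θ_c) = 0.351 / (1 + 0.0542 × 14.4) = 0.351 / 1.780 = 0.1971.
ΔS = 855 − 4.41 = 850.6 mg/L, so the substrate removal rate is 403 × 850.6/1000 = 342.8 kg ultimate BOD/d.
Net sludge production P_X = 0.1971 × 342.8 = 67.58 kg VSS/d.
R_O = Q·ΔS − 1.42 P_X = 342.8 − 95.96 = 246.8 kg O₂/d.

R_O ≈ 247 kg O₂/d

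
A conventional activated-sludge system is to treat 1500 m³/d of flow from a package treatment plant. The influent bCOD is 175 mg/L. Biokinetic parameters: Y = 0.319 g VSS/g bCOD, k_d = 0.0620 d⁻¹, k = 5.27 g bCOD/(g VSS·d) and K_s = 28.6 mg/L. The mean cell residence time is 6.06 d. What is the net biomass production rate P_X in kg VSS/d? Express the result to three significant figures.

P_X ≈ 59.3 kg VSS/d

Effluent substrate depends only on kinetics and SRT: S = K_s(1 + k_d θ_c) / [θ_c(Yk − k_d) − 1] = 28.6 × (1 + 0.0620 × 6.06) / [6.06 × (0.319 × 5.27 − 0.0620) − 1] = 39.35 / 8.812 = 4.465 mg/L.
The observed yield is Y_obs = Y/(1 + k_d·θ_c) = 0.319 / (1 + 0.0620 × 6.06) = 0.319 / 1.376 = 0.2319 g VSS per g bCOD removed.
Mass of bCOD removed per day: Q(S₀ − S) = 1500 × 170.5 g/m³ = 255.8 kg/d.
So the net sludge growth is P_X = 0.2319 × 255.8 = 59.31 kg VSS/d.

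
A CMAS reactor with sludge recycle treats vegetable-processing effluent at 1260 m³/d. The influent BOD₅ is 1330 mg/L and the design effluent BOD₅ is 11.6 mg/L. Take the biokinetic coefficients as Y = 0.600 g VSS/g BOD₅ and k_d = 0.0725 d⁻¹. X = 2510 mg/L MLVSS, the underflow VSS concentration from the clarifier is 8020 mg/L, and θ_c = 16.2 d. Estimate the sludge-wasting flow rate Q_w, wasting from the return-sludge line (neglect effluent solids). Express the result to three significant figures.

Q_w ≈ 57.2 m³/d

From the SRT design equation V = Y Q (S₀−S) θ_c / [X (1 + k_d θ_c)] = 0.600 × 1260 × (1330 − 11.6) × 16.2 / [2510 × (1 + 0.0725 × 16.2)] = 1.61×10^7 / 5458 = 2958 m³.
Wasting from the return line (neglecting effluent solids): Q_w = V·X / (θ_c·X_r) = 2958 × 2510 / (16.2 × 8020) = 57.15 m³/d.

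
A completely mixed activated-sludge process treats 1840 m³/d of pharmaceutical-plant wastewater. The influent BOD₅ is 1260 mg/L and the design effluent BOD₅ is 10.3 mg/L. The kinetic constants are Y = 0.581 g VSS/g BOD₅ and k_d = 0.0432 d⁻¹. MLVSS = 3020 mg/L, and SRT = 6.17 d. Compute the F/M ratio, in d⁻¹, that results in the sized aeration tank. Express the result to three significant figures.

F/M ≈ 0.356 d⁻¹

Rearranging the biomass balance for a CMAS with decay, V = Y·Q·ΔS·θ_c / [X·(1+k_d θ_c)] = 0.581 × 1840 × (1260 − 10.3) × 6.17 / [3020 × (1 + 0.0432 × 6.17)] = 8.24×10^6 / 3825 = 2155 m³.
F/M = Q·S₀ / (V·X) = 1840 × 1260 / (2155 × 3020) = 0.3562 g BOD₅·(g VSS·d)⁻¹.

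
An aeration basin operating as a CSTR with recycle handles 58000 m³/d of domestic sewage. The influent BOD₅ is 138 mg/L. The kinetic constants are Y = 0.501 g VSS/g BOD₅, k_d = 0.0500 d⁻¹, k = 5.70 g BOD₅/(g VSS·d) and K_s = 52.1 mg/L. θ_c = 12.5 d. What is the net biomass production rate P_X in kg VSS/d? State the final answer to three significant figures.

From the Monod/SRT balance for a CMAS, S = K_s·(1+k_d θ_c)/[θ_c·(Y k − k_d) − 1] = 52.1 × (1 + 0.0500 × 12.5) / [12.5 × (0.501 × 5.70 − 0.0500) − 1] = 84.66 / 34.07 = 2.485 mg/L.
Correct the yield for decay: Y_obs = Y/(1 + k_d θ_c) = 0.501 / (1 + 0.0500 × 12.5) = 0.501 / 1.625 = 0.3083.
Mass of BOD₅ removed per day: Q(S₀ − S) = 58000 × 135.5 g/m³ = 7860 kg/d.
Biomass produced: P_X = Y_obs·Q·ΔS = 0.3083 × 7860 ≈ 2423 kg VSS/d.

P_X ≈ 2420 kg VSS/d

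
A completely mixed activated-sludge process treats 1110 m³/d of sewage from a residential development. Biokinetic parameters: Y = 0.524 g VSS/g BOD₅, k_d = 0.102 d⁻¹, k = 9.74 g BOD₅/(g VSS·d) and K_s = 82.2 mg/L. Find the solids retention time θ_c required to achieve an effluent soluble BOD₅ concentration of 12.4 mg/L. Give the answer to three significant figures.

θ_c ≈ 1.76 d

At the target effluent, Y k S/(K_s+S) = 0.524×9.74×12.4/94.60 = 0.6690 d⁻¹.
1/θ_c = 0.6690 − 0.102 = 0.5670 d⁻¹, so θ_c = 1.764 d.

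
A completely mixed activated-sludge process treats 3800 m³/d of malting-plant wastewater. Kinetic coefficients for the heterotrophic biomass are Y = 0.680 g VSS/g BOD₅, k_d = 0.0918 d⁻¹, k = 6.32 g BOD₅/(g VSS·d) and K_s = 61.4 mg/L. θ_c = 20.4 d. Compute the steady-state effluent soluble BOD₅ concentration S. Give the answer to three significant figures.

S ≈ 2.08 mg/L

Effluent substrate depends only on kinetics and SRT: S = K_s(1 + k_d θ_c) / [θ_c(Yk − k_d) − 1] = 61.4 × (1 + 0.0918 × 20.4) / [20.4 × (0.680 × 6.32 − 0.0918) − 1] = 176.4 / 84.80 = 2.080 mg/L.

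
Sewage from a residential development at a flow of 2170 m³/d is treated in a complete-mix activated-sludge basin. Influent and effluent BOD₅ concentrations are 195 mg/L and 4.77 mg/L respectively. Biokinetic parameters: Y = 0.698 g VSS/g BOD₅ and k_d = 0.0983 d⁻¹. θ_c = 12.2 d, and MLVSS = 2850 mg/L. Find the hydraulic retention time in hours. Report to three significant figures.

τ ≈ 6.20 h

Rearranging the biomass balance for a CMAS with decay, V = Y·Q·ΔS·θ_c / [X·(1+k_d θ_c)] = 0.698 × 2170 × (195 − 4.77) × 12.2 / [2850 × (1 + 0.0983 × 12.2)] = 3.52×10^6 / 6268 = 560.8 m³.
Hydraulic retention time τ = V/Q = 560.8 / 2170 = 0.2584 d = 6.203 h.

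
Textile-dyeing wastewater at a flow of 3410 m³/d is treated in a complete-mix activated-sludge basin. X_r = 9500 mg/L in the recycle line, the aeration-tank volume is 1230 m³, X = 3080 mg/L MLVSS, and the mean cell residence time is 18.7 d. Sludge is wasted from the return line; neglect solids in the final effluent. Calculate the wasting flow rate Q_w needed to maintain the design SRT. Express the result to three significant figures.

Wasting from the return line (neglecting effluent solids): Q_w = V·X / (θ_c·X_r) = 1230 × 3080 / (18.7 × 9500) = 21.33 m³/d.

Q_w ≈ 21.3 m³/d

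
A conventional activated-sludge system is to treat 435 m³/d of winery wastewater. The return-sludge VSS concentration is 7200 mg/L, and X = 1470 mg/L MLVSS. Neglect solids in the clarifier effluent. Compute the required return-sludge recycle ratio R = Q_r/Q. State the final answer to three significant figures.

R ≈ 0.257

R = Q_r/Q = X/(X_r − X) = 1470 / (7200 − 1470) = 0.2565.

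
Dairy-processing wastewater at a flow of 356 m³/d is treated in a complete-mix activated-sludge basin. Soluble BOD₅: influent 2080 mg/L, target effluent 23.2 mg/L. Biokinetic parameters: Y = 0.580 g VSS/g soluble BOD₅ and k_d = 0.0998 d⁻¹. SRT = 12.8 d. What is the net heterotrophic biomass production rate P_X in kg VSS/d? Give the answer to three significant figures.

P_X ≈ 186 kg VSS/d

The observed yield is Y_obs = Y/(1 + k_d·θ_c) = 0.580 / (1 + 0.0998 × 12.8) = 0.580 / 2.277 = 0.2547 g VSS per g soluble BOD₅ removed.
Mass of soluble BOD₅ removed per day: Q(S₀ − S) = 356 × 2057 g/m³ = 732.2 kg/d.
Net biomass production P_X = Y_obs × Q·(S₀ − S) = 0.2547 × 732.2 = 186.5 kg VSS/d.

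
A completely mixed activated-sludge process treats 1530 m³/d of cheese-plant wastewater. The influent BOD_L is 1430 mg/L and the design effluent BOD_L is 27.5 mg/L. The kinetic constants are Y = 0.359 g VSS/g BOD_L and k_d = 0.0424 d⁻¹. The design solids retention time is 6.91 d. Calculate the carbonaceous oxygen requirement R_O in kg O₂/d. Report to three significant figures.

R_O ≈ 1300 kg O₂/d

Observed yield with endogenous decay: Y_obs = Y / (1 + k_d·θ_c) = 0.359 / (1 + 0.0424 × 6.91) = 0.359 / 1.293 = 0.2777 g VSS/g BOD_L.
Substrate removed = Q·(S₀ − S) = 1530 m³/d × (1430 − 27.5) g/m³ = 2.15×10^6 g/d = 2146 kg/d.
P_X = Y_obs·Q·(S₀ − S) = 0.2777 × 2146 = 595.8 kg VSS/d.
R_O = Q·(S₀ − S) − 1.42·P_X = 2146 − 1.42 × 595.8 = 1300 kg O₂/d.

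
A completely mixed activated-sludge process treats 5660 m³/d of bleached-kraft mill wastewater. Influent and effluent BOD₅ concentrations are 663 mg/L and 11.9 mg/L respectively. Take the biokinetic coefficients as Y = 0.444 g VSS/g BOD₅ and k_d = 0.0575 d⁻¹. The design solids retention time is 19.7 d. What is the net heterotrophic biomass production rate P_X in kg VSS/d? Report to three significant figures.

P_X ≈ 767 kg VSS/d

Observed yield with endogenous decay: Y_obs = Y / (1 + k_d·θ_c) = 0.444 / (1 + 0.0575 × 19.7) = 0.444 / 2.133 = 0.2082 g VSS/g BOD₅.
Mass of BOD₅ removed per day: Q(S₀ − S) = 5660 × 651.1 g/m³ = 3685 kg/d.
So the net sludge growth is P_X = 0.2082 × 3685 = 767.2 kg VSS/d.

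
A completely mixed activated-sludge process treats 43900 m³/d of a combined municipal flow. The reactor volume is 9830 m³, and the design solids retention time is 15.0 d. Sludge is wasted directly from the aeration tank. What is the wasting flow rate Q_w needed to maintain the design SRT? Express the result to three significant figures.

Q_w ≈ 655 m³/d

For wasting at MLVSS concentration, Q_w = V/θ_c = 9830/15.0 = 655.3 m³/d.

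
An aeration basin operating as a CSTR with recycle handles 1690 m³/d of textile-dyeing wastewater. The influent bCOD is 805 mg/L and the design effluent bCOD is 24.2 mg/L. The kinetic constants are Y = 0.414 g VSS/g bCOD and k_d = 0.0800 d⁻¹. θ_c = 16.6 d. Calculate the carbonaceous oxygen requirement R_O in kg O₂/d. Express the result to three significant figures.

Y_obs = Y / (1 + k_d θ_c) = 0.414 / (1 + 0.0800 × 16.6) = 0.414 / 2.328 = 0.1778.
ΔS = 805 − 24.2 = 780.8 mg/L, so the substrate removal rate is 1690 × 780.8/1000 = 1320 kg bCOD/d.
P_X = Y_obs·Q·(S₀ − S) = 0.1778 × 1320 = 234.7 kg VSS/d.
R_O = Q·(S₀ − S) − 1.42·P_X = 1320 − 1.42 × 234.7 = 986.3 kg O₂/d.

R_O ≈ 986 kg O₂/d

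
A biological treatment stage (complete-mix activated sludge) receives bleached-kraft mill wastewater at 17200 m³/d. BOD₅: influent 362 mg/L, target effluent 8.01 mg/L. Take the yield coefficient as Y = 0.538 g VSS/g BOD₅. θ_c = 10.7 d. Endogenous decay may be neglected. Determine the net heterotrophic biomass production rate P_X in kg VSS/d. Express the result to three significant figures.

P_X ≈ 3280 kg VSS/d

No decay correction is needed, so Y_obs = Y = 0.538.
Mass of BOD₅ removed per day: Q(S₀ − S) = 17200 × 354.0 g/m³ = 6089 kg/d.
Biomass produced: P_X = Y_obs·Q·ΔS = 0.5380 × 6089 ≈ 3276 kg VSS/d.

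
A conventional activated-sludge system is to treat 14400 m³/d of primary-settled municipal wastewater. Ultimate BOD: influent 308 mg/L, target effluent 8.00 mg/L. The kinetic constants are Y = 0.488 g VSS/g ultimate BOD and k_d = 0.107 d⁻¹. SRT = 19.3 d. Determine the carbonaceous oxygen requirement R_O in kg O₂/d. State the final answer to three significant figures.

Observed yield with endogenous decay: Y_obs = Y / (1 + k_d·θ_c) = 0.488 / (1 + 0.107 × 19.3) = 0.488 / 3.065 = 0.1592 g VSS/g ultimate BOD.
Q·(S₀ − S) = 14400 × (308 − 8.00) × 10⁻³ = 4320 kg/d removed.
P_X = Y_obs·Q·(S₀ − S) = 0.1592 × 4320 = 687.8 kg VSS/d.
R_O = Q·(S₀ − S) − 1.42·P_X = 4320 − 1.42 × 687.8 = 3343 kg O₂/d.

R_O ≈ 3340 kg O₂/d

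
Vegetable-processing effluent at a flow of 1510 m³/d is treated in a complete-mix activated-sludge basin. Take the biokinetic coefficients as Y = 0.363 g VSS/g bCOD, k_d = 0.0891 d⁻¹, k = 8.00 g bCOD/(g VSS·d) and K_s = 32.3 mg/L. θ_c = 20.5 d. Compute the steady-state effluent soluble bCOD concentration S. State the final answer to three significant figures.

S ≈ 1.61 mg/L

For a completely mixed reactor with recycle the Lawrence–McCarty relation gives S = K_s·(1 + k_d·θ_c) / [θ_c·(Y·k − k_d) − 1] = 32.3 × (1 + 0.0891 × 20.5) / [20.5 × (0.363 × 8.00 − 0.0891) − 1] = 91.30 / 56.71 = 1.610 mg/L.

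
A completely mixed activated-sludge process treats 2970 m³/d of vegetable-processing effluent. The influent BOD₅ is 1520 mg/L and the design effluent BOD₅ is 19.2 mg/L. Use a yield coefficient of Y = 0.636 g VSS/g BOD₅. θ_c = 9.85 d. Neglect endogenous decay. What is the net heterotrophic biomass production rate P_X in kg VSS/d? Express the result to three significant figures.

P_X ≈ 2830 kg VSS/d

No decay correction is needed, so Y_obs = Y = 0.636.
ΔS = 1520 − 19.2 = 1501 mg/L, so the substrate removal rate is 2970 × 1501/1000 = 4457 kg BOD₅/d.
So the net sludge growth is P_X = 0.6360 × 4457 = 2835 kg VSS/d.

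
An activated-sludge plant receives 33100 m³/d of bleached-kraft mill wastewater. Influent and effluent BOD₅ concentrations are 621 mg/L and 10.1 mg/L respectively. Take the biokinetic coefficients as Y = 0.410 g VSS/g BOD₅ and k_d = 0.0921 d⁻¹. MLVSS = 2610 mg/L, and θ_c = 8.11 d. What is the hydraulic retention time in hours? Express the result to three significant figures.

τ ≈ 10.7 h

Rearranging the biomass balance for a CMAS with decay, V = Y·Q·ΔS·θ_c / [X·(1+k_d θ_c)] = 0.410 × 33100 × (621 − 10.1) × 8.11 / [2610 × (1 + 0.0921 × 8.11)] = 6.72×10^7 / 4559 = 14746 m³.
HRT = V/Q = 14746 m³ / 33100 m³·d⁻¹ = 0.4455 d × 24 = 10.69 h.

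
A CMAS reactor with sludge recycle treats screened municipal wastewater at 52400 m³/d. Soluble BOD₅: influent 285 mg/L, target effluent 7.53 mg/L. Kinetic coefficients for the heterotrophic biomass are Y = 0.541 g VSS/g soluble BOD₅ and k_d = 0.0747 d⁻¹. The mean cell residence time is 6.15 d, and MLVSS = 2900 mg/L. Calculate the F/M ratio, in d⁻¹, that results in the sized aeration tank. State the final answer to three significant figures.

From the SRT design equation V = Y Q (S₀−S) θ_c / [X (1 + k_d θ_c)] = 0.541 × 52400 × (285 − 7.53) × 6.15 / [2900 × (1 + 0.0747 × 6.15)] = 4.84×10^7 / 4232 = 11430 m³.
Food-to-microorganism ratio F/M = Q S₀ / (V X) = 52400 × 285 / (11430 × 2900) = 0.4505 d⁻¹.

F/M ≈ 0.451 d⁻¹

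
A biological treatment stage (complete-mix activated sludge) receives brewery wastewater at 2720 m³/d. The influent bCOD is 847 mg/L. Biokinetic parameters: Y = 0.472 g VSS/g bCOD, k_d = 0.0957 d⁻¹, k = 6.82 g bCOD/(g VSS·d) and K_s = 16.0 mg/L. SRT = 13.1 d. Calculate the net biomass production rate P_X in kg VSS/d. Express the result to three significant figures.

P_X ≈ 482 kg VSS/d

From the Monod/SRT balance for a CMAS, S = K_s·(1+k_d θ_c)/[θ_c·(Y k − k_d) − 1] = 16.0 × (1 + 0.0957 × 13.1) / [13.1 × (0.472 × 6.82 − 0.0957) − 1] = 36.06 / 39.92 = 0.9034 mg/L.
Observed yield with endogenous decay: Y_obs = Y / (1 + k_d·θ_c) = 0.472 / (1 + 0.0957 × 13.1) = 0.472 / 2.254 = 0.2094 g VSS/g bCOD.
Mass of bCOD removed per day: Q(S₀ − S) = 2720 × 846.1 g/m³ = 2301 kg/d.
P_X = Y_obs · Q(S₀ − S) = 0.2094 × 2301 = 482.0 kg VSS/d.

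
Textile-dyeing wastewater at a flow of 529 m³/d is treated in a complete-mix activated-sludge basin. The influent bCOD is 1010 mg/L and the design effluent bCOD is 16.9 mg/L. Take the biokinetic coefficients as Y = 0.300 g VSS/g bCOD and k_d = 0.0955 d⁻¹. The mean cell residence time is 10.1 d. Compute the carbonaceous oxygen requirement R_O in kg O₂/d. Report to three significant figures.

Correct the yield for decay: Y_obs = Y/(1 + k_d θ_c) = 0.300 / (1 + 0.0955 × 10.1) = 0.300 / 1.965 = 0.1527.
Mass of bCOD removed per day: Q(S₀ − S) = 529 × 993.1 g/m³ = 525.3 kg/d.
Biomass synthesised: P_X = Y_obs × 525.3 = 80.22 kg VSS/d.
Carbonaceous O₂ demand = substrate oxidised − cell-mass equivalent = 525.3 − 1.42 × 80.22 = 411.4 kg O₂/d.

R_O ≈ 411 kg O₂/d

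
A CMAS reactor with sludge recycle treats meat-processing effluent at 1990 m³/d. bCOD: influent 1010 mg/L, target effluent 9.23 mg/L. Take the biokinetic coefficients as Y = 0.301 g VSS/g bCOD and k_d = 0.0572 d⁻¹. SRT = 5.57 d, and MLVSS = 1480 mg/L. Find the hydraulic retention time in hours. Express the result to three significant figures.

Rearranging the biomass balance for a CMAS with decay, V = Y·Q·ΔS·θ_c / [X·(1+k_d θ_c)] = 0.301 × 1990 × (1010 − 9.23) × 5.57 / [1480 × (1 + 0.0572 × 5.57)] = 3.34×10^6 / 1952 = 1711 m³.
HRT = V/Q = 1711 m³ / 1990 m³·d⁻¹ = 0.8598 d × 24 = 20.63 h.

τ ≈ 20.6 h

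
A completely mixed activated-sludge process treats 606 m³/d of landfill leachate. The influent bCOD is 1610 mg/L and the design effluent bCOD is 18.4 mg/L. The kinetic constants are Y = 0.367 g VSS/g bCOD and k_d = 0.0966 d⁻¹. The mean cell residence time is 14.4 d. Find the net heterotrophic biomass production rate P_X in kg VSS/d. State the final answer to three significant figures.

P_X ≈ 148 kg VSS/d

Correct the yield for decay: Y_obs = Y/(1 + k_d θ_c) = 0.367 / (1 + 0.0966 × 14.4) = 0.367 / 2.391 = 0.1535.
ΔS = 1610 − 18.4 = 1592 mg/L, so the substrate removal rate is 606 × 1592/1000 = 964.5 kg bCOD/d.
Biomass produced: P_X = Y_obs·Q·ΔS = 0.1535 × 964.5 ≈ 148.0 kg VSS/d.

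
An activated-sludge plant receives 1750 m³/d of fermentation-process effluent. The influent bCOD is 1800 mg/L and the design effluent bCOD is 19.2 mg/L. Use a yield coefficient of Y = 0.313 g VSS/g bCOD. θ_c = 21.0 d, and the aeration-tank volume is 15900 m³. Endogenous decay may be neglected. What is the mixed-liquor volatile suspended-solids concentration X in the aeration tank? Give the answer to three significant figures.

From V·X = Y·Q·(S₀ − S)·θ_c (decay neglected): X = 0.313 × 1750 × (1800 − 19.2) × 21.0 / 15900 = 1288 mg/L.

X ≈ 1290 mg/L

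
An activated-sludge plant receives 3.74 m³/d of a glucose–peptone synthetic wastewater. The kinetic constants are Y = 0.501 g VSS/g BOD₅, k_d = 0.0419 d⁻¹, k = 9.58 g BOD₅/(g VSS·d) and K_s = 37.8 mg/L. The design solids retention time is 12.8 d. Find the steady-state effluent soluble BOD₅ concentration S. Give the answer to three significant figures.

For a completely mixed reactor with recycle the Lawrence–McCarty relation gives S = K_s·(1 + k_d·θ_c) / [θ_c·(Y·k − k_d) − 1] = 37.8 × (1 + 0.0419 × 12.8) / [12.8 × (0.501 × 9.58 − 0.0419) − 1] = 58.07 / 59.90 = 0.9695 mg/L.

S ≈ 0.970 mg/L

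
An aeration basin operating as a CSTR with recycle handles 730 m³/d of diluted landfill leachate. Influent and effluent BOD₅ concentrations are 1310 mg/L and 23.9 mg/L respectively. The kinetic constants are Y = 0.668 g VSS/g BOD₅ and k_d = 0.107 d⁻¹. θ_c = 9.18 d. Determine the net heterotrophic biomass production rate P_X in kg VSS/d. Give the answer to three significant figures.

The observed yield is Y_obs = Y/(1 + k_d·θ_c) = 0.668 / (1 + 0.107 × 9.18) = 0.668 / 1.982 = 0.3370 g VSS per g BOD₅ removed.
ΔS = 1310 − 23.9 = 1286 mg/L, so the substrate removal rate is 730 × 1286/1000 = 938.9 kg BOD₅/d.
Net biomass production P_X = Y_obs × Q·(S₀ − S) = 0.3370 × 938.9 = 316.4 kg VSS/d.

P_X ≈ 316 kg VSS/d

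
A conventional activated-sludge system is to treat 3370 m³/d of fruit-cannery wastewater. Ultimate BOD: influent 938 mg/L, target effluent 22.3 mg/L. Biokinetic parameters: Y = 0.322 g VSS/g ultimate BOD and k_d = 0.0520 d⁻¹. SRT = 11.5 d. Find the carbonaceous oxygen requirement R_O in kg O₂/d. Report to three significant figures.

R_O ≈ 2200 kg O₂/d

Observed yield with endogenous decay: Y_obs = Y / (1 + k_d·θ_c) = 0.322 / (1 + 0.0520 × 11.5) = 0.322 / 1.598 = 0.2015 g VSS/g ultimate BOD.
Mass of ultimate BOD removed per day: Q(S₀ − S) = 3370 × 915.7 g/m³ = 3086 kg/d.
Net sludge production P_X = 0.2015 × 3086 = 621.8 kg VSS/d.
R_O = Q·ΔS − 1.42 P_X = 3086 − 883.0 = 2203 kg O₂/d.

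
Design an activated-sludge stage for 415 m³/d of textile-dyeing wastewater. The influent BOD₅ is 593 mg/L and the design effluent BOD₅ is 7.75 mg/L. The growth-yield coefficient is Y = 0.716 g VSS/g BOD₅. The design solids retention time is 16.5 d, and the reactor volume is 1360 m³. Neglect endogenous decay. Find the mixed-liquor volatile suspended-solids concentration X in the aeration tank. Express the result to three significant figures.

From V·X = Y·Q·(S₀ − S)·θ_c (decay neglected): X = 0.716 × 415 × (593 − 7.75) × 16.5 / 1360 = 2110 mg/L.

X ≈ 2110 mg/L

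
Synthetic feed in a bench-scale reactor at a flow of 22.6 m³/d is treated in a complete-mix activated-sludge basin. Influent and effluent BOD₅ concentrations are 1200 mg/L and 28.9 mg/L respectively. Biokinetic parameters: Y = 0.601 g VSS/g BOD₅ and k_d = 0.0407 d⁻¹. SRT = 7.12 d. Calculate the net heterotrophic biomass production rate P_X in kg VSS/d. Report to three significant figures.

P_X ≈ 12.3 kg VSS/d

Correct the yield for decay: Y_obs = Y/(1 + k_d θ_c) = 0.601 / (1 + 0.0407 × 7.12) = 0.601 / 1.290 = 0.4660.
Mass of BOD₅ removed per day: Q(S₀ − S) = 22.6 × 1171 g/m³ = 26.47 kg/d.
P_X = Y_obs · Q(S₀ − S) = 0.4660 × 26.47 = 12.33 kg VSS/d.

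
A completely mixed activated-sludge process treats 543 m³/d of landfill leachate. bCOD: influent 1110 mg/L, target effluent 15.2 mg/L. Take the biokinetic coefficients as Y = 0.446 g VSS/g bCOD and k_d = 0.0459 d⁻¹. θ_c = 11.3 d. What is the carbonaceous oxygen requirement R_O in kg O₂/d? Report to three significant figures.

R_O ≈ 347 kg O₂/d

The observed yield is Y_obs = Y/(1 + k_d·θ_c) = 0.446 / (1 + 0.0459 × 11.3) = 0.446 / 1.519 = 0.2937 g VSS per g bCOD removed.
Substrate removed = Q·(S₀ − S) = 543 m³/d × (1110 − 15.2) g/m³ = 5.94×10^5 g/d = 594.5 kg/d.
Net sludge production P_X = 0.2937 × 594.5 = 174.6 kg VSS/d.
Carbonaceous O₂ demand = substrate oxidised − cell-mass equivalent = 594.5 − 1.42 × 174.6 = 346.6 kg O₂/d.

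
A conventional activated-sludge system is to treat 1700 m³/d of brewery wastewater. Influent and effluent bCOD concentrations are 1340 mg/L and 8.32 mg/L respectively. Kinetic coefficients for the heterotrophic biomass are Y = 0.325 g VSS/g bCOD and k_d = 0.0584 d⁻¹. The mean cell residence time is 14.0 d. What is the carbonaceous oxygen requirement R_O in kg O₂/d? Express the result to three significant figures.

R_O ≈ 1690 kg O₂/d

Correct the yield for decay: Y_obs = Y/(1 + k_d θ_c) = 0.325 / (1 + 0.0584 × 14.0) = 0.325 / 1.818 = 0.1788.
ΔS = 1340 − 8.32 = 1332 mg/L, so the substrate removal rate is 1700 × 1332/1000 = 2264 kg bCOD/d.
Biomass synthesised: P_X = Y_obs × 2264 = 404.8 kg VSS/d.
R_O = Q·ΔS − 1.42 P_X = 2264 − 574.8 = 1689 kg O₂/d.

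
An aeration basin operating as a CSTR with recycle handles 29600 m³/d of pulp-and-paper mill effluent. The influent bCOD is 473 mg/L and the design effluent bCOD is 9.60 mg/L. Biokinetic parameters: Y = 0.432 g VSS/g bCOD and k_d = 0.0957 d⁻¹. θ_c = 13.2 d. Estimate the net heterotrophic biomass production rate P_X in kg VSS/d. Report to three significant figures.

P_X ≈ 2620 kg VSS/d

Observed yield with endogenous decay: Y_obs = Y / (1 + k_d·θ_c) = 0.432 / (1 + 0.0957 × 13.2) = 0.432 / 2.263 = 0.1909 g VSS/g bCOD.
Substrate removed = Q·(S₀ − S) = 29600 m³/d × (473 − 9.60) g/m³ = 1.37×10^7 g/d = 13717 kg/d.
Biomass produced: P_X = Y_obs·Q·ΔS = 0.1909 × 13717 ≈ 2618 kg VSS/d.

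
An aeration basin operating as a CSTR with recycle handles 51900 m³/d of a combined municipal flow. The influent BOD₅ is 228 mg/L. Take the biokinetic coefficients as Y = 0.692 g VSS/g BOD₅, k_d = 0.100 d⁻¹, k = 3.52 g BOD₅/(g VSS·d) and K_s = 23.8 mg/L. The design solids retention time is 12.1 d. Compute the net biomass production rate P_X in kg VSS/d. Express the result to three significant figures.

P_X ≈ 3670 kg VSS/d

Effluent substrate depends only on kinetics and SRT: S = K_s(1 + k_d θ_c) / [θ_c(Yk − k_d) − 1] = 23.8 × (1 + 0.100 × 12.1) / [12.1 × (0.692 × 3.52 − 0.100) − 1] = 52.60 / 27.26 = 1.929 mg/L.
Correct the yield for decay: Y_obs = Y/(1 + k_d θ_c) = 0.692 / (1 + 0.100 × 12.1) = 0.692 / 2.210 = 0.3131.
ΔS = 228 − 1.93 = 226.1 mg/L, so the substrate removal rate is 51900 × 226.1/1000 = 11733 kg BOD₅/d.
Net biomass production P_X = Y_obs × Q·(S₀ − S) = 0.3131 × 11733 = 3674 kg VSS/d.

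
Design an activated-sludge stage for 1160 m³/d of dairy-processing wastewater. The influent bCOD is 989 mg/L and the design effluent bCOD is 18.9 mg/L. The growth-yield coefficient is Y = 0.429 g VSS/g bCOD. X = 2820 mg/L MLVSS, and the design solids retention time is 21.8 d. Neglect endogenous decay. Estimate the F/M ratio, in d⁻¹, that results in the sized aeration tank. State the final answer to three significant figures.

F/M ≈ 0.109 d⁻¹

With k_d = 0 the design equation reduces to V = Y Q (S₀−S) θ_c / X = 0.429 × 1160 × (989 − 18.9) × 21.8 / 2820 = 3732 m³.
F/M = applied load / biomass = Q·S₀/(V·X) = 1160 × 989 / (3732 × 2820) = 0.1090 d⁻¹.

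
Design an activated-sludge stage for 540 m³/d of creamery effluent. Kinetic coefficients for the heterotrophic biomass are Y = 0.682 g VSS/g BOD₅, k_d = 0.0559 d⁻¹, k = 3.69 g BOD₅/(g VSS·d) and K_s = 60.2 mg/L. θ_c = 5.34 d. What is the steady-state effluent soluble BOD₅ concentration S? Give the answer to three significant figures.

S ≈ 6.44 mg/L

For a completely mixed reactor with recycle the Lawrence–McCarty relation gives S = K_s·(1 + k_d·θ_c) / [θ_c·(Y·k − k_d) − 1] = 60.2 × (1 + 0.0559 × 5.34) / [5.34 × (0.682 × 3.69 − 0.0559) − 1] = 78.17 / 12.14 = 6.439 mg/L.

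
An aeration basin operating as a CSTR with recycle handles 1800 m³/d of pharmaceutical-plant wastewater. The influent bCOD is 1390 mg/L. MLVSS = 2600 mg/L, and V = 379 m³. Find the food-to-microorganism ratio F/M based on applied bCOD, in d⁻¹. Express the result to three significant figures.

F/M ≈ 2.54 d⁻¹

F/M = applied load / biomass = Q·S₀/(V·X) = 1800 × 1390 / (379.0 × 2600) = 2.539 d⁻¹.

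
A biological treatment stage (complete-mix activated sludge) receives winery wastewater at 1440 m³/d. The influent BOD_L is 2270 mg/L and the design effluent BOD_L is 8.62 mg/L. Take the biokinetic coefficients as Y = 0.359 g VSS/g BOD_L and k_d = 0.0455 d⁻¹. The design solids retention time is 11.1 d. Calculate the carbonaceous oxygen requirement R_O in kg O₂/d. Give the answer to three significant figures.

R_O ≈ 2150 kg O₂/d

Observed yield with endogenous decay: Y_obs = Y / (1 + k_d·θ_c) = 0.359 / (1 + 0.0455 × 11.1) = 0.359 / 1.505 = 0.2385 g VSS/g BOD_L.
Substrate removed = Q·(S₀ − S) = 1440 m³/d × (2270 − 8.62) g/m³ = 3.26×10^6 g/d = 3256 kg/d.
P_X = Y_obs·Q·(S₀ − S) = 0.2385 × 3256 = 776.7 kg VSS/d.
R_O = Q·(S₀ − S) − 1.42·P_X = 3256 − 1.42 × 776.7 = 2153 kg O₂/d.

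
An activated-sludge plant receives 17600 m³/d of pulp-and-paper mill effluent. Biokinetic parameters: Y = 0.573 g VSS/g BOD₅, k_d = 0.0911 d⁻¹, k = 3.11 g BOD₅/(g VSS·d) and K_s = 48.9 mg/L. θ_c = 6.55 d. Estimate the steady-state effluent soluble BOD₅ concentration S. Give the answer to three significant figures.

S ≈ 7.75 mg/L

For a completely mixed reactor with recycle the Lawrence–McCarty relation gives S = K_s·(1 + k_d·θ_c) / [θ_c·(Y·k − k_d) − 1] = 48.9 × (1 + 0.0911 × 6.55) / [6.55 × (0.573 × 3.11 − 0.0911) − 1] = 78.08 / 10.08 = 7.749 mg/L.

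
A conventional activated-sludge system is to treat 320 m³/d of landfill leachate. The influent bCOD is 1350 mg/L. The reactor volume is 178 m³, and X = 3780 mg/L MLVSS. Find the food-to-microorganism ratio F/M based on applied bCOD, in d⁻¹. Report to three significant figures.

F/M ≈ 0.642 d⁻¹

F/M = Q·S₀ / (V·X) = 320 × 1350 / (178.0 × 3780) = 0.6421 g bCOD·(g VSS·d)⁻¹.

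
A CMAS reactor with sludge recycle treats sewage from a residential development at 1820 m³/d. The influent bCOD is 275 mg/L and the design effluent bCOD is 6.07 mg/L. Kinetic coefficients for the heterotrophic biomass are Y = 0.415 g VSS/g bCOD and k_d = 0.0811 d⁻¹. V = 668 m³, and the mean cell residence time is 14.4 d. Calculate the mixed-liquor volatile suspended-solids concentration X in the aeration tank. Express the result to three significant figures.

X = Y·Q·ΔS·θ_c / [V·(1 + k_d θ_c)] = 0.415 × 1820 × (275 − 6.07) × 14.4 / [668 × (1 + 0.0811 × 14.4)] = 2020 mg/L.

X ≈ 2020 mg/L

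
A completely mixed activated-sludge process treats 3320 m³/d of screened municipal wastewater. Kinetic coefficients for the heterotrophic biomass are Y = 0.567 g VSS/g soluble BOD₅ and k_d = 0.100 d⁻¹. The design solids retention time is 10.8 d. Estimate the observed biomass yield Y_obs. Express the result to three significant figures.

Y_obs = Y / (1 + k_d θ_c) = 0.567 / (1 + 0.100 × 10.8) = 0.567 / 2.080 = 0.2726.

Y_obs ≈ 0.273 g VSS/g soluble BOD₅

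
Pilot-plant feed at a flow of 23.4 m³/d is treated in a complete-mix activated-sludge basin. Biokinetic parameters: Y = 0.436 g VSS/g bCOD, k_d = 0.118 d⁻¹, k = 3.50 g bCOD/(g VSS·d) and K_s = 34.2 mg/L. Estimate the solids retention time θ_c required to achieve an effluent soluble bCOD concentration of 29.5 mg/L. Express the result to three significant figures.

θ_c ≈ 1.70 d

Specific growth rate at S = 29.5 mg/L: μ = YkS/(K_s+S) = 0.436·3.50·29.5/(34.2+29.5) = 0.7067 d⁻¹.
Then 1/θ_c = μ − k_d = 0.7067 − 0.118 = 0.5887 d⁻¹, giving θ_c = 1.699 d.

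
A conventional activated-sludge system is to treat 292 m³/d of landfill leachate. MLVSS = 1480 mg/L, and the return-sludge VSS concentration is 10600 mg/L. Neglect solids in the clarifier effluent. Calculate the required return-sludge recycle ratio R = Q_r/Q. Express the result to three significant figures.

R ≈ 0.162

Mass balance around the secondary clarifier (neglecting effluent solids): R = X / (X_r − X) = 1480 / (10600 − 1480) = 0.1623.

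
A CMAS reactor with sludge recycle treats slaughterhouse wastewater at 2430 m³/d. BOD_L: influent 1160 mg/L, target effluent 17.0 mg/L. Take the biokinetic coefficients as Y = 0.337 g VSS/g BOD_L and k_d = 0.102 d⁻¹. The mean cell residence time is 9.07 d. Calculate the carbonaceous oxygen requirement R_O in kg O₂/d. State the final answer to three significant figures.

R_O ≈ 2090 kg O₂/d

Correct the yield for decay: Y_obs = Y/(1 + k_d θ_c) = 0.337 / (1 + 0.102 × 9.07) = 0.337 / 1.925 = 0.1751.
ΔS = 1160 − 17.0 = 1143 mg/L, so the substrate removal rate is 2430 × 1143/1000 = 2777 kg BOD_L/d.
Biomass synthesised: P_X = Y_obs × 2777 = 486.2 kg VSS/d.
R_O = Q·(S₀ − S) − 1.42·P_X = 2777 − 1.42 × 486.2 = 2087 kg O₂/d.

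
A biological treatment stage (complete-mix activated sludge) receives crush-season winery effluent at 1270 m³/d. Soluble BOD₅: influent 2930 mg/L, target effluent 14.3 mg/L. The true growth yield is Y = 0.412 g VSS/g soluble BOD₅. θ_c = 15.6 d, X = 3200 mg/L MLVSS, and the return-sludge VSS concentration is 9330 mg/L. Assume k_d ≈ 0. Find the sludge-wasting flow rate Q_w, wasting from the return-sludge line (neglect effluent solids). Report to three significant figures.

Q_w ≈ 164 m³/d

V·X = Y·Q·ΔS·θ_c gives V = 0.412 × 1270 × (2930 − 14.3) × 15.6 / 3200 = 7437 m³.
Wasting from the return line (neglecting effluent solids): Q_w = V·X / (θ_c·X_r) = 7437 × 3200 / (15.6 × 9330) = 163.5 m³/d.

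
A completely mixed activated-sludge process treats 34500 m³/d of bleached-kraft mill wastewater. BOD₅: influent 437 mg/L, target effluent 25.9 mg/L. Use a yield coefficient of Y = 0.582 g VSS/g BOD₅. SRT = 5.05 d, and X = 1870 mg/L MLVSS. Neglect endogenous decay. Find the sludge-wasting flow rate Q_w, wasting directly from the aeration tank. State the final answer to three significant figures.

V·X = Y·Q·ΔS·θ_c gives V = 0.582 × 34500 × (437 − 25.9) × 5.05 / 1870 = 22292 m³.
With mixed-liquor wasting, θ_c = V/Q_w, so Q_w = V/θ_c = 22292/5.05 = 4414 m³/d.

Q_w ≈ 4410 m³/d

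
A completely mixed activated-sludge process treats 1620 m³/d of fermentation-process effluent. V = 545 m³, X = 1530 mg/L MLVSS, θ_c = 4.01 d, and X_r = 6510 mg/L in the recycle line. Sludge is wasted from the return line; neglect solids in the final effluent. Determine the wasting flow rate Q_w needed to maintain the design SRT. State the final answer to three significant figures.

Q_w ≈ 31.9 m³/d

Q_w = (V·X)/(θ_c X_r) = 545.0 × 1530 / (4.01 × 6510) = 31.94 m³/d.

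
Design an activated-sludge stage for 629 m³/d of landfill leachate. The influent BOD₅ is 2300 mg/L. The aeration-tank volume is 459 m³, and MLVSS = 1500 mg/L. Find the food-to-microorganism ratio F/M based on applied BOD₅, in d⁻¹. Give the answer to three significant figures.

F/M = applied load / biomass = Q·S₀/(V·X) = 629 × 2300 / (459.0 × 1500) = 2.101 d⁻¹.

F/M ≈ 2.10 d⁻¹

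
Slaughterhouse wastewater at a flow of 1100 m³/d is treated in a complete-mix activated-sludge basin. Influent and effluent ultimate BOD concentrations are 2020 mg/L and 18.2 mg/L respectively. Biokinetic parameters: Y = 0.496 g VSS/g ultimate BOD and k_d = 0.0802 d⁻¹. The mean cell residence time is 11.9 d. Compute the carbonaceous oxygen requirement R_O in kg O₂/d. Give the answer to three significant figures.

Observed yield with endogenous decay: Y_obs = Y / (1 + k_d·θ_c) = 0.496 / (1 + 0.0802 × 11.9) = 0.496 / 1.954 = 0.2538 g VSS/g ultimate BOD.
Substrate removed = Q·(S₀ − S) = 1100 m³/d × (2020 − 18.2) g/m³ = 2.2×10^6 g/d = 2202 kg/d.
Net sludge production P_X = 0.2538 × 2202 = 558.8 kg VSS/d.
Carbonaceous O₂ demand = substrate oxidised − cell-mass equivalent = 2202 − 1.42 × 558.8 = 1408 kg O₂/d.

R_O ≈ 1410 kg O₂/d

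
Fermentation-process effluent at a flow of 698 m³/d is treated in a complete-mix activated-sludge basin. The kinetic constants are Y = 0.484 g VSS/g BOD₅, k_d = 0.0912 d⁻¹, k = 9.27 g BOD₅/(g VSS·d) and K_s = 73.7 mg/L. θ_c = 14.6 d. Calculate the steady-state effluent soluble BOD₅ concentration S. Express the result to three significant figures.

S ≈ 2.72 mg/L

Effluent substrate depends only on kinetics and SRT: S = K_s(1 + k_d θ_c) / [θ_c(Yk − k_d) − 1] = 73.7 × (1 + 0.0912 × 14.6) / [14.6 × (0.484 × 9.27 − 0.0912) − 1] = 171.8 / 63.17 = 2.720 mg/L.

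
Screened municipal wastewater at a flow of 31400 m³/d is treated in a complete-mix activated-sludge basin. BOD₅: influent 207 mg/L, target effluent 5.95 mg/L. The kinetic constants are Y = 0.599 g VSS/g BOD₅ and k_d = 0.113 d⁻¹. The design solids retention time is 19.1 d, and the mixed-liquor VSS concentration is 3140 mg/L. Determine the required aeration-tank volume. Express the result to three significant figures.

V ≈ 7280 m³

From the SRT design equation V = Y Q (S₀−S) θ_c / [X (1 + k_d θ_c)] = 0.599 × 31400 × (207 − 5.95) × 19.1 / [3140 × (1 + 0.113 × 19.1)] = 7.22×10^7 / 9917 = 7283 m³.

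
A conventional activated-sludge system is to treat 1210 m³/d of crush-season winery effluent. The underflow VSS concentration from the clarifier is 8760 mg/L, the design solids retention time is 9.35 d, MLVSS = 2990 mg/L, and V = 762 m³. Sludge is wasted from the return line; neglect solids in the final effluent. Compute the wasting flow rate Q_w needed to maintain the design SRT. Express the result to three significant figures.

Q_w ≈ 27.8 m³/d

Wasting from the return line (neglecting effluent solids): Q_w = V·X / (θ_c·X_r) = 762.0 × 2990 / (9.35 × 8760) = 27.82 m³/d.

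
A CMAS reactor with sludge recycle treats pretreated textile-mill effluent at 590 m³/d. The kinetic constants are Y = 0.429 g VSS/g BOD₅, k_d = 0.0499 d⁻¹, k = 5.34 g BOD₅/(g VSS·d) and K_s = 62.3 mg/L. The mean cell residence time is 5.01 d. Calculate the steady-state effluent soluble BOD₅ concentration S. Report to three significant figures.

S ≈ 7.61 mg/L

Effluent substrate depends only on kinetics and SRT: S = K_s(1 + k_d θ_c) / [θ_c(Yk − k_d) − 1] = 62.3 × (1 + 0.0499 × 5.01) / [5.01 × (0.429 × 5.34 − 0.0499) − 1] = 77.87 / 10.23 = 7.614 mg/L.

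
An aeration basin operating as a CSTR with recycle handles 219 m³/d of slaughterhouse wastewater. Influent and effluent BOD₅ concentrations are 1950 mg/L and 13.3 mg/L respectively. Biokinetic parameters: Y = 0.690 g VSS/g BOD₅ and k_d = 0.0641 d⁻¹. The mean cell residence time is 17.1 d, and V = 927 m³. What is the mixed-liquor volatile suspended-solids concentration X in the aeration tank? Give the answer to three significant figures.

Solving the biomass balance for X: X = Y Q (S₀−S) θ_c / [V (1+k_d θ_c)] = 0.690 × 219 × (1950 − 13.3) × 17.1 / [927 × (1 + 0.0641 × 17.1)] = 2575 mg/L.

X ≈ 2580 mg/L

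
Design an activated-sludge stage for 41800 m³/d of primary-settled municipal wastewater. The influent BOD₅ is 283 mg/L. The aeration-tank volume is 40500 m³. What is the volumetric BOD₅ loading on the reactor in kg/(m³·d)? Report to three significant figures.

Applied BOD₅ load per unit volume = Q·S₀/V = (41800 × 283/1000)/40500 = 0.2921 kg BOD₅·m⁻³·d⁻¹.

L_v ≈ 0.292 kg BOD₅/(m³·d)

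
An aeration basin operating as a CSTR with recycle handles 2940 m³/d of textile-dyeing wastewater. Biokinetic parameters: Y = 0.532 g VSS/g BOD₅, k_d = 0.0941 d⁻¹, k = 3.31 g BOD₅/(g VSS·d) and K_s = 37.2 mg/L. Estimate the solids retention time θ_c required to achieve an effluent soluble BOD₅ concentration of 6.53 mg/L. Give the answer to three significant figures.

θ_c ≈ 5.92 d

At the target effluent, Y k S/(K_s+S) = 0.532×3.31×6.53/43.73 = 0.2630 d⁻¹.
Then 1/θ_c = μ − k_d = 0.2630 − 0.0941 = 0.1689 d⁻¹, giving θ_c = 5.922 d.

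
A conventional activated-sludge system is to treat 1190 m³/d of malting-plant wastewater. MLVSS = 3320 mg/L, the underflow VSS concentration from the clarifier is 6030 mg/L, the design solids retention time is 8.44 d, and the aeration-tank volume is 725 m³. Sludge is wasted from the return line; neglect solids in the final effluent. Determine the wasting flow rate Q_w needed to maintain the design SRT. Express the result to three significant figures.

Q_w ≈ 47.3 m³/d

Wasting from the return line (neglecting effluent solids): Q_w = V·X / (θ_c·X_r) = 725.0 × 3320 / (8.44 × 6030) = 47.30 m³/d.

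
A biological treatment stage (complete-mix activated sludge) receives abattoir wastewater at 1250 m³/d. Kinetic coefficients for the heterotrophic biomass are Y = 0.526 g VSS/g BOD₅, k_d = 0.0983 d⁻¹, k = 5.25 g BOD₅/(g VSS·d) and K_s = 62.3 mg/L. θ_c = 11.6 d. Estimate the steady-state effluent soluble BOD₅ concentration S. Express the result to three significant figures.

S ≈ 4.46 mg/L

Effluent substrate depends only on kinetics and SRT: S = K_s(1 + k_d θ_c) / [θ_c(Yk − k_d) − 1] = 62.3 × (1 + 0.0983 × 11.6) / [11.6 × (0.526 × 5.25 − 0.0983) − 1] = 133.3 / 29.89 = 4.461 mg/L.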